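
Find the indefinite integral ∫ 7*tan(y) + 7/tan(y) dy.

Let u = tan(y), so du = (tan(y)**2 + 1) dy.
Rewriting, the integral becomes 7·∫ 1/u du = 7·log(u).
Substituting back, u = tan(y).

7*log(tan(y)) + C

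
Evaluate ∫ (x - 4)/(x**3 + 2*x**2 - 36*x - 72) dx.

Factor the denominator: (x - 6)*(x + 2)*(x + 6).
Partial-fraction decomposition: -5/(24*(x + 6)) + 3/(16*(x + 2)) + 1/(48*(x - 6)).
Integrate each term: A/(x−a) contributes A·log|x−a|.

log(x - 6)/48 + 3*log(x + 2)/16 - 5*log(x + 6)/24 + C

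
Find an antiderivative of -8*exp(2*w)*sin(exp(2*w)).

Let u = exp(2*w), so du = (2*exp(2*w)) dw.
Rewriting, the integral becomes -4·∫ sin(u) du = -4·-cos(u).
Substituting back, u = exp(2*w).

4*cos(exp(2*w)) + C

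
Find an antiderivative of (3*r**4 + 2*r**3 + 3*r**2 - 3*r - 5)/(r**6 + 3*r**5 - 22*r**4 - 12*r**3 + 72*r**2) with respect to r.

Factor the denominator: r**2*(r - 3)*(r - 2)*(r + 2)*(r + 6).
Partial-fraction decomposition: -3577/(10368*(r + 6)) + 9/(64*(r + 2)) - 65/(128*(r - 2)) + 62/(81*(r - 3)) - 23/(432*r) - 5/(72*r**2).
Integrate each term; A/(r−a) gives A·log|r−a|; A/(r−a)² gives −A/(r−a).

-23*log(r)/432 + 62*log(r - 3)/81 - 65*log(r - 2)/128 + 9*log(r + 2)/64 - 3577*log(r + 6)/10368 + 5/(72*r) + C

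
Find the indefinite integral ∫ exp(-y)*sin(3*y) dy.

Let I denote the integral. Integrate by parts with u = sin(3*y), dv = exp(-y) dy, so v = -exp(-y): I = -exp(-y)*sin(3*y) + 3·∫ exp(-y)*cos(3*y) dy.
Apply parts again with u = cos(3*y), dv = exp(-y) dy: ∫ exp(-y)*cos(3*y) dy = -exp(-y)*cos(3*y) − 3·I. Substituting back brings back I: I = -exp(-y)*sin(3*y) - 3*exp(-y)*cos(3*y) − 9·I.
Solving for I: (1 + 9)·I equals the remaining terms, so I = (1/10)·(-exp(-y)*sin(3*y) - 3*exp(-y)*cos(3*y)).

-exp(-y)*sin(3*y)/10 - 3*exp(-y)*cos(3*y)/10 + C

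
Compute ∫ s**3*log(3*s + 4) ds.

s**4*log(3*s + 4)/4 - s**4/16 + s**3/9 - 2*s**2/9 + 16*s/27 - 64*log(3*s + 4)/81 + C

Use integration by parts with u = log(3*s + 4), dv = s**3 ds.
Then du = 3/(3*s + 4) ds and v = s**4/4.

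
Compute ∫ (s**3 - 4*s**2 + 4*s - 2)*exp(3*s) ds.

(9*s**3 - 45*s**2 + 66*s - 40)*exp(3*s)/27 + C

Use integration by parts with u = s**3 - 4*s**2 + 4*s - 2, dv = exp(3*s) ds, so v = exp(3*s)/3.
Apply parts 3 times (tabular method): alternate signs, differentiate u down to 0, integrate dv up.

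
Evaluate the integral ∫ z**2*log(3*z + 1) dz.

Use integration by parts with u = log(3*z + 1), dv = z**2 dz.
Then du = 3/(3*z + 1) dz and v = z**3/3.

z**3*log(3*z + 1)/3 - z**3/9 + z**2/18 - z/27 + log(3*z + 1)/81 + C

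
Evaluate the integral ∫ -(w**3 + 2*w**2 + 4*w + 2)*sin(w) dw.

Use integration by parts with u = w**3 + 2*w**2 + 4*w + 2, dv = -sin(w) dw, so v = cos(w).
Apply parts 3 times (tabular method): alternate signs, differentiate u down to 0, integrate dv up.

w**3*cos(w) - 3*w**2*sin(w) + 2*w**2*cos(w) - 4*w*sin(w) - 2*w*cos(w) + 2*sin(w) - 2*cos(w) + C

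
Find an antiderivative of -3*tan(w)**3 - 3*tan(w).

Let u = tan(w), so du = (tan(w)**2 + 1) dw.
Rewriting, the integral becomes -3·∫ u^1 du = -3·u^2/2.
Substituting back, u = tan(w).

-3*tan(w)**2/2 + C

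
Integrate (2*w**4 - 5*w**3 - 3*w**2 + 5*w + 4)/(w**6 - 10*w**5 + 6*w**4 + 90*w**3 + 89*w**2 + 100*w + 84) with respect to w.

Factor the denominator: (w - 7)*(w - 6)*(w + 1)*(w + 2)*(w**2 + 1).
Partial-fraction decomposition: -(19*w - 182)/(1850*(w**2 + 1)) - 3/(20*(w + 2)) + 3/(112*(w + 1)) - 719/(1036*(w - 6)) + 331/(400*(w - 7)).
Integrate each term; A/(w−a) gives A·log|w−a|; the (Bw+D)/(w²+p²) term gives a log and an atan.

331*log(w - 7)/400 - 719*log(w - 6)/1036 + 3*log(w + 1)/112 - 3*log(w + 2)/20 - 19*log(w**2 + 1)/3700 + 91*atan(w)/925 + C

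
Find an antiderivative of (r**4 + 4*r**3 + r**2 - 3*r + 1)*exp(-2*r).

(-2*r**4 - 12*r**3 - 20*r**2 - 14*r - 9)*exp(-2*r)/4 + C

Use integration by parts with u = r**4 + 4*r**3 + r**2 - 3*r + 1, dv = exp(-2*r) dr, so v = -exp(-2*r)/2.
Apply parts 4 times (tabular method): alternate signs, differentiate u down to 0, integrate dv up.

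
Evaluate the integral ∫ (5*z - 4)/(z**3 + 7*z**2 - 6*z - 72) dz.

11*log(z - 3)/63 + 12*log(z + 4)/7 - 17*log(z + 6)/9 + C

Factor the denominator: (z - 3)*(z + 4)*(z + 6).
Partial-fraction decomposition: -17/(9*(z + 6)) + 12/(7*(z + 4)) + 11/(63*(z - 3)).
Integrate each term: A/(z−a) contributes A·log|z−a|.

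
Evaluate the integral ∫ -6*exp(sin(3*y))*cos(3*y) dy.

Let u = sin(3*y), so du = (3*cos(3*y)) dy.
Rewriting, the integral becomes -2·∫ e^u du = -2·e^u.
Substituting back, u = sin(3*y).

-2*exp(sin(3*y)) + C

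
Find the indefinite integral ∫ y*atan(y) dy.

y**2*atan(y)/2 - y/2 + atan(y)/2 + C

Use integration by parts with u = arctan(y), dv = y dy.
Then du = 1/(y**2 + 1) dy.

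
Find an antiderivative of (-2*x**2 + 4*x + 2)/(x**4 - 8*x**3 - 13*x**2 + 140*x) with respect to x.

Factor the denominator: x*(x - 7)*(x - 5)*(x + 4).
Partial-fraction decomposition: 23/(198*(x + 4)) + 14/(45*(x - 5)) - 34/(77*(x - 7)) + 1/(70*x).
Integrate each term: A/(x−a) contributes A·log|x−a|.

log(x)/70 - 34*log(x - 7)/77 + 14*log(x - 5)/45 + 23*log(x + 4)/198 + C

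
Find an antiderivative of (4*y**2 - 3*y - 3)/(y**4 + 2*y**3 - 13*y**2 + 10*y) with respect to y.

Factor the denominator: y*(y - 2)*(y - 1)*(y + 5).
Partial-fraction decomposition: -8/(15*(y + 5)) + 1/(3*(y - 1)) + 1/(2*(y - 2)) - 3/(10*y).
Integrate each term: A/(y−a) contributes A·log|y−a|.

-3*log(y)/10 + log(y - 2)/2 + log(y - 1)/3 - 8*log(y + 5)/15 + C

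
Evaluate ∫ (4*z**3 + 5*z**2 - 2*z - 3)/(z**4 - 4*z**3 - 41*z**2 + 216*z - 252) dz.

Factor the denominator: (z - 6)*(z - 3)*(z - 2)*(z + 7).
Partial-fraction decomposition: 62/(65*(z + 7)) + 5/(4*(z - 2)) - 24/(5*(z - 3)) + 343/(52*(z - 6)).
Integrate each term: A/(z−a) contributes A·log|z−a|.

343*log(z - 6)/52 - 24*log(z - 3)/5 + 5*log(z - 2)/4 + 62*log(z + 7)/65 + C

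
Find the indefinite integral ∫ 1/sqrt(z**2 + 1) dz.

Substitute z = tan(θ), so dz = sec(θ)^2 dθ and the radical becomes sqrt(z**2 + 1) = sec(θ) by the Pythagorean identity.
Integrate the resulting trig expression in θ, then back-substitute tan(θ) = z, sec(θ) = sqrt(z**2 + 1) (absorbing any constant into C).

log(z + sqrt(z**2 + 1)) + C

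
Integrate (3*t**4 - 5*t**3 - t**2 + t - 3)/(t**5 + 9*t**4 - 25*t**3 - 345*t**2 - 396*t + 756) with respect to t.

185*log(t - 6)/468 + log(t - 1)/224 + 121*log(t + 3)/144 - 547*log(t + 6)/28 + 8859*log(t + 7)/416 + C

Factor the denominator: (t - 6)*(t - 1)*(t + 3)*(t + 6)*(t + 7).
Partial-fraction decomposition: 8859/(416*(t + 7)) - 547/(28*(t + 6)) + 121/(144*(t + 3)) + 1/(224*(t - 1)) + 185/(468*(t - 6)).
Integrate each term: A/(t−a) contributes A·log|t−a|.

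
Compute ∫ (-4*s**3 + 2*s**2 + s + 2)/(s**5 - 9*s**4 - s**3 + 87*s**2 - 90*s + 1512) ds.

-115*log(s - 7)/58 + 392*log(s - 6)/225 + 13*log(s + 4)/125 + 8909*log(s**2 + 9)/130500 - 3437*atan(s/3)/65250 + C

Factor the denominator: (s - 7)*(s - 6)*(s + 4)*(s**2 + 9).
Partial-fraction decomposition: (8909*s - 10311)/(65250*(s**2 + 9)) + 13/(125*(s + 4)) + 392/(225*(s - 6)) - 115/(58*(s - 7)).
Integrate each term; A/(s−a) gives A·log|s−a|; the (Bs+D)/(s²+p²) term gives a log and an atan.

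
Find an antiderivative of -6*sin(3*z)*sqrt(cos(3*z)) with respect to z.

Let u = cos(3*z), so du = (-3*sin(3*z)) dz.
Rewriting, the integral becomes 2·∫ √u du = 2·(2/3)u^(3/2).
Substituting back, u = cos(3*z).

4*cos(3*z)**(3/2)/3 + C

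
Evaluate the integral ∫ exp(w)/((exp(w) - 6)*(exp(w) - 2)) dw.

Let u = e^w, du = e^w dw.
The integral becomes ∫ du/((u-2)(u-6)); decompose into partial fractions.

log(exp(w) - 6)/4 - log(exp(w) - 2)/4 + C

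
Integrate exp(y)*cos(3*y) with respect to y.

Let I denote the integral. Integrate by parts with u = cos(3*y), dv = exp(y) dy, so v = exp(y): I = exp(y)*cos(3*y) + 3·∫ exp(y)*sin(3*y) dy.
Apply parts again with u = sin(3*y), dv = exp(y) dy: ∫ exp(y)*sin(3*y) dy = exp(y)*sin(3*y) − 3·I. Substituting back brings back I: I = 3*exp(y)*sin(3*y) + exp(y)*cos(3*y) − 9·I.
Solving for I: (1 + 9)·I equals the remaining terms, so I = (1/10)·(3*exp(y)*sin(3*y) + exp(y)*cos(3*y)).

3*exp(y)*sin(3*y)/10 + exp(y)*cos(3*y)/10 + C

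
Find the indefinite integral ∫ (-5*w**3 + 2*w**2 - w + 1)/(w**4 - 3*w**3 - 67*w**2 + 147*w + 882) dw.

-1623*log(w - 7)/140 + 1013*log(w - 6)/117 + 157*log(w + 3)/360 - 1821*log(w + 7)/728 + C

Factor the denominator: (w - 7)*(w - 6)*(w + 3)*(w + 7).
Partial-fraction decomposition: -1821/(728*(w + 7)) + 157/(360*(w + 3)) + 1013/(117*(w - 6)) - 1623/(140*(w - 7)).
Integrate each term: A/(w−a) contributes A·log|w−a|.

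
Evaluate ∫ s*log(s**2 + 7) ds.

s**2*log(s**2 + 7)/2 - s**2/2 + 7*log(s**2 + 7)/2 + C

Let u = s**2 + 7, so du = (2*s) ds.
The integral becomes (1/2)·∫ log(u) du; integrate by parts with u′=log(u), dv′=du.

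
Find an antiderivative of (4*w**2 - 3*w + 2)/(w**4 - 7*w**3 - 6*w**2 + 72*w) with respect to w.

Factor the denominator: w*(w - 6)*(w - 4)*(w + 3).
Partial-fraction decomposition: -47/(189*(w + 3)) - 27/(28*(w - 4)) + 32/(27*(w - 6)) + 1/(36*w).
Integrate each term: A/(w−a) contributes A·log|w−a|.

log(w)/36 + 32*log(w - 6)/27 - 27*log(w - 4)/28 - 47*log(w + 3)/189 + C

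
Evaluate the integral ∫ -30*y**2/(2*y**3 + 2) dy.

Let u = 2*y**3 + 2, so du = (6*y**2) dy.
Rewriting, the integral becomes -5·∫ 1/u du = -5·log(u).
Substituting back, u = 2*y**3 + 2.

-5*log(2*y**3 + 2) + C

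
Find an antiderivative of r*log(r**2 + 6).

r**2*log(r**2 + 6)/2 - r**2/2 + 3*log(r**2 + 6) + C

Let u = r**2 + 6, so du = (2*r) dr.
The integral becomes (1/2)·∫ log(u) du; integrate by parts with u′=log(u), dv′=du.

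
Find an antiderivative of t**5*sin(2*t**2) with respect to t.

Let u = t², du = 2t dt; rewrite as (1/2)∫ u^2·sin(2u) du.
Now integrate by parts 2 times.

-t**4*cos(2*t**2)/4 + t**2*sin(2*t**2)/4 + cos(2*t**2)/8 + C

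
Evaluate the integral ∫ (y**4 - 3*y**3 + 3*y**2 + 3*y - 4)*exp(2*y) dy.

(4*y**4 - 20*y**3 + 42*y**2 - 30*y - 1)*exp(2*y)/8 + C

Use integration by parts with u = y**4 - 3*y**3 + 3*y**2 + 3*y - 4, dv = exp(2*y) dy, so v = exp(2*y)/2.
Apply parts 4 times (tabular method): alternate signs, differentiate u down to 0, integrate dv up.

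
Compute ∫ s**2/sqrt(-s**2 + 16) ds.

-s*sqrt(-s**2 + 16)/2 + 8*asin(s/4) + C

Substitute s = 4·sin(θ), so ds = 4·cos(θ) dθ and the radical becomes sqrt(-s**2 + 16) = 4·cos(θ) by the Pythagorean identity.
Integrate the resulting trig expression in θ, then back-substitute θ = asin(s/4), sin(θ) = s/4, cos(θ) = sqrt(-s**2 + 16)/4 (absorbing any constant into C).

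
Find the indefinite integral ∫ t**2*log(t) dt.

Use integration by parts with u = log(t), dv = t**2 dt.
Then du = 1/t dt and v = t**3/3.

t**3*log(t)/3 - t**3/9 + C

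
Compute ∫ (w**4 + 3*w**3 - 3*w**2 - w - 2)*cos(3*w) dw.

w**4*sin(3*w)/3 + w**3*sin(3*w) + 4*w**3*cos(3*w)/9 - 13*w**2*sin(3*w)/9 + w**2*cos(3*w) - w*sin(3*w) - 26*w*cos(3*w)/27 - 28*sin(3*w)/81 - cos(3*w)/3 + C

Use integration by parts with u = w**4 + 3*w**3 - 3*w**2 - w - 2, dv = cos(3*w) dw, so v = sin(3*w)/3.
Apply parts 4 times (tabular method): alternate signs, differentiate u down to 0, integrate dv up.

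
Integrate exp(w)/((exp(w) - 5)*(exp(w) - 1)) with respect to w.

log(exp(w) - 5)/4 - log(exp(w) - 1)/4 + C

Let u = e^w, du = e^w dw.
The integral becomes ∫ du/((u-1)(u-5)); decompose into partial fractions.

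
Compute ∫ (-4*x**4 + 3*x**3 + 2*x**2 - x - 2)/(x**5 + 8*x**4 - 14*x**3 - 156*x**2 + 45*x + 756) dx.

Factor the denominator: (x - 3)**2*(x + 3)*(x + 4)*(x + 7).
Partial-fraction decomposition: -351/(40*(x + 7)) + 394/(49*(x + 4)) - 193/(72*(x + 3)) - 2581/(4410*(x - 3)) - 23/(42*(x - 3)**2).
Integrate each term; A/(x−a) gives A·log|x−a|; A/(x−a)² gives −A/(x−a).

-2581*log(x - 3)/4410 - 193*log(x + 3)/72 + 394*log(x + 4)/49 - 351*log(x + 7)/40 + 23/(42*x - 126) + C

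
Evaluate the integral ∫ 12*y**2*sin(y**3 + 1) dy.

-4*cos(y**3 + 1) + C

Let u = y**3 + 1, so du = (3*y**2) dy.
Rewriting, the integral becomes 4·∫ sin(u) du = 4·-cos(u).
Substituting back, u = y**3 + 1.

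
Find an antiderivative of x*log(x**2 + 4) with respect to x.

x**2*log(x**2 + 4)/2 - x**2/2 + 2*log(x**2 + 4) + C

Let u = x**2 + 4, so du = (2*x) dx.
The integral becomes (1/2)·∫ log(u) du; integrate by parts with u′=log(u), dv′=du.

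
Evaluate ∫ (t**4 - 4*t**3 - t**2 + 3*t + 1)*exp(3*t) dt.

Use integration by parts with u = t**4 - 4*t**3 - t**2 + 3*t + 1, dv = exp(3*t) dt, so v = exp(3*t)/3.
Apply parts 4 times (tabular method): alternate signs, differentiate u down to 0, integrate dv up.

(27*t**4 - 144*t**3 + 117*t**2 + 3*t + 26)*exp(3*t)/81 + C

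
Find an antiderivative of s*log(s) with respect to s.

Use integration by parts with u = log(s), dv = s ds.
Then du = 1/s ds and v = s**2/2.

s**2*log(s)/2 - s**2/4 + C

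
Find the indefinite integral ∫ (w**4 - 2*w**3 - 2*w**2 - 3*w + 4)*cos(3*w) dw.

w**4*sin(3*w)/3 - 2*w**3*sin(3*w)/3 + 4*w**3*cos(3*w)/9 - 10*w**2*sin(3*w)/9 - 2*w**2*cos(3*w)/3 - 5*w*sin(3*w)/9 - 20*w*cos(3*w)/27 + 128*sin(3*w)/81 - 5*cos(3*w)/27 + C

Use integration by parts with u = w**4 - 2*w**3 - 2*w**2 - 3*w + 4, dv = cos(3*w) dw, so v = sin(3*w)/3.
Apply parts 4 times (tabular method): alternate signs, differentiate u down to 0, integrate dv up.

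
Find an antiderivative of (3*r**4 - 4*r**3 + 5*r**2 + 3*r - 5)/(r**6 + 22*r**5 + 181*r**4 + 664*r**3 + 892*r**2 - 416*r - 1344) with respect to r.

log(r - 1)/2100 - 89*log(r + 2)/240 - 17129*log(r + 4)/900 + 4909*log(r + 6)/112 - 4397*log(r + 7)/180 - 1087/(60*r + 240) + C

Factor the denominator: (r - 1)*(r + 2)*(r + 4)**2*(r + 6)*(r + 7).
Partial-fraction decomposition: -4397/(180*(r + 7)) + 4909/(112*(r + 6)) - 17129/(900*(r + 4)) + 1087/(60*(r + 4)**2) - 89/(240*(r + 2)) + 1/(2100*(r - 1)).
Integrate each term; A/(r−a) gives A·log|r−a|; A/(r−a)² gives −A/(r−a).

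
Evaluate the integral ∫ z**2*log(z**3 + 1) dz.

Let u = z**3 + 1, so du = (3*z**2) dz.
The integral becomes (1/3)·∫ log(u) du; integrate by parts with u′=log(u), dv′=du.

z**3*log(z**3 + 1)/3 - z**3/3 + log(z**3 + 1)/3 + C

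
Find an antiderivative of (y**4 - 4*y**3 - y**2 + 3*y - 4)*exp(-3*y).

(-27*y**4 + 72*y**3 + 99*y**2 - 15*y + 103)*exp(-3*y)/81 + C

Use integration by parts with u = y**4 - 4*y**3 - y**2 + 3*y - 4, dv = exp(-3*y) dy, so v = -exp(-3*y)/3.
Apply parts 4 times (tabular method): alternate signs, differentiate u down to 0, integrate dv up.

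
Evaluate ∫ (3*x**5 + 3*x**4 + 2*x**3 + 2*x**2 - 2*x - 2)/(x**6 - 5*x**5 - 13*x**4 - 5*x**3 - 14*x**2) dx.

9*log(x)/98 + 3244*log(x - 7)/1225 + 3*log(x + 2)/10 - log(x**2 + 1)/50 - 2*atan(x)/25 - 1/(7*x) + C

Factor the denominator: x**2*(x - 7)*(x + 2)*(x**2 + 1).
Partial-fraction decomposition: -(x + 2)/(25*(x**2 + 1)) + 3/(10*(x + 2)) + 3244/(1225*(x - 7)) + 9/(98*x) + 1/(7*x**2).
Integrate each term; A/(x−a) gives A·log|x−a|; the (Bx+D)/(x²+p²) term gives a log and an atan.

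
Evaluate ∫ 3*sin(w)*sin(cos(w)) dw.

3*cos(cos(w)) + C

Let u = cos(w), so du = (-sin(w)) dw.
Rewriting, the integral becomes -3·∫ sin(u) du = -3·-cos(u).
Substituting back, u = cos(w).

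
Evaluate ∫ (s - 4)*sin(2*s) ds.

-s*cos(2*s)/2 + sin(2*s)/4 + 2*cos(2*s) + C

Use integration by parts with u = s - 4, dv = sin(2*s) ds, so v = -cos(2*s)/2.
Apply parts 1 times (tabular method): alternate signs, differentiate u down to 0, integrate dv up.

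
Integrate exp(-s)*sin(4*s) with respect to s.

-exp(-s)*sin(4*s)/17 - 4*exp(-s)*cos(4*s)/17 + C

Let I denote the integral. Integrate by parts with u = sin(4*s), dv = exp(-s) ds, so v = -exp(-s): I = -exp(-s)*sin(4*s) + 4·∫ exp(-s)*cos(4*s) ds.
Apply parts again with u = cos(4*s), dv = exp(-s) ds: ∫ exp(-s)*cos(4*s) ds = -exp(-s)*cos(4*s) − 4·I. Substituting back brings back I: I = -exp(-s)*sin(4*s) - 4*exp(-s)*cos(4*s) − 16·I.
Solving for I: (1 + 16)·I equals the remaining terms, so I = (1/17)·(-exp(-s)*sin(4*s) - 4*exp(-s)*cos(4*s)).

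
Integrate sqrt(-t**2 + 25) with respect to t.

t*sqrt(-t**2 + 25)/2 + 25*asin(t/5)/2 + C

Substitute t = 5·sin(θ), so dt = 5·cos(θ) dθ and the radical becomes sqrt(-t**2 + 25) = 5·cos(θ) by the Pythagorean identity.
Integrate the resulting trig expression in θ, then back-substitute θ = asin(t/5), sin(θ) = t/5, cos(θ) = sqrt(-t**2 + 25)/5 (absorbing any constant into C).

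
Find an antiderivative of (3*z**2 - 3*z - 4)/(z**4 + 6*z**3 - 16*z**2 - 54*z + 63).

7*log(z - 3)/60 + log(z - 1)/16 + log(z + 3)/3 - 41*log(z + 7)/80 + C

Factor the denominator: (z - 3)*(z - 1)*(z + 3)*(z + 7).
Partial-fraction decomposition: -41/(80*(z + 7)) + 1/(3*(z + 3)) + 1/(16*(z - 1)) + 7/(60*(z - 3)).
Integrate each term: A/(z−a) contributes A·log|z−a|.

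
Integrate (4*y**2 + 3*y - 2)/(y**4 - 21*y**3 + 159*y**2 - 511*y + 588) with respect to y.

-797*log(y - 7)/144 + 74*log(y - 4)/9 - 43*log(y - 3)/16 - 215/(12*y - 84) + C

Factor the denominator: (y - 7)**2*(y - 4)*(y - 3).
Partial-fraction decomposition: -43/(16*(y - 3)) + 74/(9*(y - 4)) - 797/(144*(y - 7)) + 215/(12*(y - 7)**2).
Integrate each term; A/(y−a) gives A·log|y−a|; A/(y−a)² gives −A/(y−a).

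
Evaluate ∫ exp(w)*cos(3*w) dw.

3*exp(w)*sin(3*w)/10 + exp(w)*cos(3*w)/10 + C

Let I denote the integral. Integrate by parts with u = cos(3*w), dv = exp(w) dw, so v = exp(w): I = exp(w)*cos(3*w) + 3·∫ exp(w)*sin(3*w) dw.
Apply parts again with u = sin(3*w), dv = exp(w) dw: ∫ exp(w)*sin(3*w) dw = exp(w)*sin(3*w) − 3·I. Substituting back brings back I: I = 3*exp(w)*sin(3*w) + exp(w)*cos(3*w) − 9·I.
Solving for I: (1 + 9)·I equals the remaining terms, so I = (1/10)·(3*exp(w)*sin(3*w) + exp(w)*cos(3*w)).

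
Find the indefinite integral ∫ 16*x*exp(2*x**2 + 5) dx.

Let u = 2*x**2 + 5, so du = (4*x) dx.
Rewriting, the integral becomes 4·∫ e^u du = 4·e^u.
Substituting back, u = 2*x**2 + 5.

4*exp(2*x**2 + 5) + C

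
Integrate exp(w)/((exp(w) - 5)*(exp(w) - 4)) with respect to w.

Let u = e^w, du = e^w dw.
The integral becomes ∫ du/((u-4)(u-5)); decompose into partial fractions.

log(exp(w) - 5) - log(exp(w) - 4) + C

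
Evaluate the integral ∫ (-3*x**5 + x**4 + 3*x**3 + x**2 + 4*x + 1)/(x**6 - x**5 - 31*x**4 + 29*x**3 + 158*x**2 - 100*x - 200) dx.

-8329*log(x - 5)/3780 + 1373*log(x - 2)/2352 + log(x + 1)/216 + 85*log(x + 2)/336 - 9631*log(x + 5)/5880 - 43/(252*x - 504) + C

Factor the denominator: (x - 5)*(x - 2)**2*(x + 1)*(x + 2)*(x + 5).
Partial-fraction decomposition: -9631/(5880*(x + 5)) + 85/(336*(x + 2)) + 1/(216*(x + 1)) + 1373/(2352*(x - 2)) + 43/(252*(x - 2)**2) - 8329/(3780*(x - 5)).
Integrate each term; A/(x−a) gives A·log|x−a|; A/(x−a)² gives −A/(x−a).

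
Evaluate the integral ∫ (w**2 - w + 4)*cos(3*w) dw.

Use integration by parts with u = w**2 - w + 4, dv = cos(3*w) dw, so v = sin(3*w)/3.
Apply parts 2 times (tabular method): alternate signs, differentiate u down to 0, integrate dv up.

w**2*sin(3*w)/3 - w*sin(3*w)/3 + 2*w*cos(3*w)/9 + 34*sin(3*w)/27 - cos(3*w)/9 + C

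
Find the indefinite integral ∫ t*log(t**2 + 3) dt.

t**2*log(t**2 + 3)/2 - t**2/2 + 3*log(t**2 + 3)/2 + C

Let u = t**2 + 3, so du = (2*t) dt.
The integral becomes (1/2)·∫ log(u) du; integrate by parts with u′=log(u), dv′=du.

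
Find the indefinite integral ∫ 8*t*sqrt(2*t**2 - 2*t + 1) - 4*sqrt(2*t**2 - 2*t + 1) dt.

Let u = 2*t**2 - 2*t + 1, so du = (4*t - 2) dt.
Rewriting, the integral becomes 2·∫ √u du = 2·(2/3)u^(3/2).
Substituting back, u = 2*t**2 - 2*t + 1.

4*(2*t**2 - 2*t + 1)**(3/2)/3 + C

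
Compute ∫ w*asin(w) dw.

Use integration by parts with u = arcsin(w), dv = w dw.
Then du = 1/sqrt(-w**2 + 1) dw.

w**2*asin(w)/2 + w*sqrt(-w**2 + 1)/4 - asin(w)/4 + C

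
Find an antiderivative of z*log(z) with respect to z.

Use integration by parts with u = log(z), dv = z dz.
Then du = 1/z dz and v = z**2/2.

z**2*log(z)/2 - z**2/4 + C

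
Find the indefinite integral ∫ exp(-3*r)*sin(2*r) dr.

Let I denote the integral. Integrate by parts with u = sin(2*r), dv = exp(-3*r) dr, so v = -exp(-3*r)/3: I = -exp(-3*r)*sin(2*r)/3 + (2/3)·∫ exp(-3*r)*cos(2*r) dr.
Apply parts again with u = cos(2*r), dv = exp(-3*r) dr: ∫ exp(-3*r)*cos(2*r) dr = -exp(-3*r)*cos(2*r)/3 − (2/3)·I. Substituting back brings back I: I = -exp(-3*r)*sin(2*r)/3 - 2*exp(-3*r)*cos(2*r)/9 − (4/9)·I.
Solving for I: (1 + 4/9)·I equals the remaining terms, so I = (9/13)·(-exp(-3*r)*sin(2*r)/3 - 2*exp(-3*r)*cos(2*r)/9).

-3*exp(-3*r)*sin(2*r)/13 - 2*exp(-3*r)*cos(2*r)/13 + C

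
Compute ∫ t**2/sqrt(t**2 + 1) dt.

Substitute t = tan(θ), so dt = sec(θ)^2 dθ and the radical becomes sqrt(t**2 + 1) = sec(θ) by the Pythagorean identity.
Integrate the resulting trig expression in θ, then back-substitute tan(θ) = t, sec(θ) = sqrt(t**2 + 1) (absorbing any constant into C).

t*sqrt(t**2 + 1)/2 - log(t + sqrt(t**2 + 1))/2 + C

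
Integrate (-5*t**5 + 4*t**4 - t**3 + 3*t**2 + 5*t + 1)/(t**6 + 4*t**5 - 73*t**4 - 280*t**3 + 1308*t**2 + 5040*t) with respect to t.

Factor the denominator: t*(t - 6)**2*(t + 4)*(t + 5)*(t + 7).
Partial-fraction decomposition: -31365/(2366*(t + 7)) + 18301/(1210*(t + 5)) - 2079/(400*(t + 4)) - 30752159/(18404100*(t - 6)) - 33773/(8580*(t - 6)**2) + 1/(5040*t).
Integrate each term; A/(t−a) gives A·log|t−a|; A/(t−a)² gives −A/(t−a).

log(t)/5040 - 30752159*log(t - 6)/18404100 - 2079*log(t + 4)/400 + 18301*log(t + 5)/1210 - 31365*log(t + 7)/2366 + 33773/(8580*t - 51480) + C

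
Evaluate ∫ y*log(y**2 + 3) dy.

y**2*log(y**2 + 3)/2 - y**2/2 + 3*log(y**2 + 3)/2 + C

Let u = y**2 + 3, so du = (2*y) dy.
The integral becomes (1/2)·∫ log(u) du; integrate by parts with u′=log(u), dv′=du.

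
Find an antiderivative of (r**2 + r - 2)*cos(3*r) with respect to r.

r**2*sin(3*r)/3 + r*sin(3*r)/3 + 2*r*cos(3*r)/9 - 20*sin(3*r)/27 + cos(3*r)/9 + C

Use integration by parts with u = r**2 + r - 2, dv = cos(3*r) dr, so v = sin(3*r)/3.
Apply parts 2 times (tabular method): alternate signs, differentiate u down to 0, integrate dv up.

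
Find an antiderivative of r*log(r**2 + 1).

Let u = r**2 + 1, so du = (2*r) dr.
The integral becomes (1/2)·∫ log(u) du; integrate by parts with u′=log(u), dv′=du.

r**2*log(r**2 + 1)/2 - r**2/2 + log(r**2 + 1)/2 + C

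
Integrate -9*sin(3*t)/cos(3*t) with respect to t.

3*log(cos(3*t)) + C

Let u = cos(3*t), so du = (-3*sin(3*t)) dt.
Rewriting, the integral becomes 3·∫ 1/u du = 3·log(u).
Substituting back, u = cos(3*t).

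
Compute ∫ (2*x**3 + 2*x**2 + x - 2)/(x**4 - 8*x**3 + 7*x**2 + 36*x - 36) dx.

Factor the denominator: (x - 6)*(x - 3)*(x - 1)*(x + 2).
Partial-fraction decomposition: 1/(10*(x + 2)) + 1/(10*(x - 1)) - 73/(30*(x - 3)) + 127/(30*(x - 6)).
Integrate each term: A/(x−a) contributes A·log|x−a|.

127*log(x - 6)/30 - 73*log(x - 3)/30 + log(x**2 + x - 2)/10 + C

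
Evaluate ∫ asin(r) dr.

r*asin(r) + sqrt(-r**2 + 1) + C

Use integration by parts with u = arcsin(r), dv = dr.
Then du = 1/sqrt(-r**2 + 1) dr.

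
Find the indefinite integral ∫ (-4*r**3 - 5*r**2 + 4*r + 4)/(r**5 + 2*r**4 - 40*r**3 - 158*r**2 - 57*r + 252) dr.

Factor the denominator: (r - 7)*(r - 1)*(r + 3)**2*(r + 4).
Partial-fraction decomposition: 164/(55*(r + 4)) - 439/(160*(r + 3)) + 11/(8*(r + 3)**2) + 1/(480*(r - 1)) - 317/(1320*(r - 7)).
Integrate each term; A/(r−a) gives A·log|r−a|; A/(r−a)² gives −A/(r−a).

-317*log(r - 7)/1320 + log(r - 1)/480 - 439*log(r + 3)/160 + 164*log(r + 4)/55 - 11/(8*r + 24) + C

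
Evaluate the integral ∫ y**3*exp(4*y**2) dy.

Let u = y², du = 2y dy; rewrite as (1/2)∫ u^1·exp(4u) du.
Now integrate by parts 1 time.

(4*y**2 - 1)*exp(4*y**2)/32 + C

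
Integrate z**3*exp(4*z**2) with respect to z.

(4*z**2 - 1)*exp(4*z**2)/32 + C

Let u = z², du = 2z dz; rewrite as (1/2)∫ u^1·exp(4u) du.
Now integrate by parts 1 time.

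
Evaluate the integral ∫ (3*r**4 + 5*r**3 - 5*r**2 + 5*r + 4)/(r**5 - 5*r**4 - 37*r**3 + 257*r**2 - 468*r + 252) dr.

Factor the denominator: (r - 6)*(r - 3)*(r - 2)*(r - 1)*(r + 7).
Partial-fraction decomposition: 1303/(2340*(r + 7)) - 3/(20*(r - 1)) + 41/(18*(r - 2)) - 88/(15*(r - 3)) + 2411/(390*(r - 6)).
Integrate each term: A/(r−a) contributes A·log|r−a|.

2411*log(r - 6)/390 - 88*log(r - 3)/15 + 41*log(r - 2)/18 - 3*log(r - 1)/20 + 1303*log(r + 7)/2340 + C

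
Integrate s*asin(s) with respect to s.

s**2*asin(s)/2 + s*sqrt(-s**2 + 1)/4 - asin(s)/4 + C

Use integration by parts with u = arcsin(s), dv = s ds.
Then du = 1/sqrt(-s**2 + 1) ds.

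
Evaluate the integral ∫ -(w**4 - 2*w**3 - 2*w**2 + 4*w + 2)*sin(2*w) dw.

w**4*cos(2*w)/2 - w**3*sin(2*w) - w**3*cos(2*w) + 3*w**2*sin(2*w)/2 - 5*w**2*cos(2*w)/2 + 5*w*sin(2*w)/2 + 7*w*cos(2*w)/2 - 7*sin(2*w)/4 + 9*cos(2*w)/4 + C

Use integration by parts with u = w**4 - 2*w**3 - 2*w**2 + 4*w + 2, dv = -sin(2*w) dw, so v = cos(2*w)/2.
Apply parts 4 times (tabular method): alternate signs, differentiate u down to 0, integrate dv up.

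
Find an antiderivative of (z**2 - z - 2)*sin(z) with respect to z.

-z**2*cos(z) + 2*z*sin(z) + z*cos(z) - sin(z) + 4*cos(z) + C

Use integration by parts with u = z**2 - z - 2, dv = sin(z) dz, so v = -cos(z).
Apply parts 2 times (tabular method): alternate signs, differentiate u down to 0, integrate dv up.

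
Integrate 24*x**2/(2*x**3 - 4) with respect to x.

Let u = 2*x**3 - 4, so du = (6*x**2) dx.
Rewriting, the integral becomes 4·∫ 1/u du = 4·log(u).
Substituting back, u = 2*x**3 - 4.

4*log(2*x**3 - 4) + C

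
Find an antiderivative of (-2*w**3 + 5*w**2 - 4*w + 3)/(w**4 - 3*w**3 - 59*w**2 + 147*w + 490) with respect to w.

-233*log(w - 7)/126 + 71*log(w - 5)/84 + 47*log(w + 2)/315 - 481*log(w + 7)/420 + C

Factor the denominator: (w - 7)*(w - 5)*(w + 2)*(w + 7).
Partial-fraction decomposition: -481/(420*(w + 7)) + 47/(315*(w + 2)) + 71/(84*(w - 5)) - 233/(126*(w - 7)).
Integrate each term: A/(w−a) contributes A·log|w−a|.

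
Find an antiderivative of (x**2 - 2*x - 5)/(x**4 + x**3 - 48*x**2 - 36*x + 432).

Factor the denominator: (x - 6)*(x - 3)*(x + 4)*(x + 6).
Partial-fraction decomposition: -43/(216*(x + 6)) + 19/(140*(x + 4)) + 2/(189*(x - 3)) + 19/(360*(x - 6)).
Integrate each term: A/(x−a) contributes A·log|x−a|.

19*log(x - 6)/360 + 2*log(x - 3)/189 + 19*log(x + 4)/140 - 43*log(x + 6)/216 + C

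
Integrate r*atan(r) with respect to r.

r**2*atan(r)/2 - r/2 + atan(r)/2 + C

Use integration by parts with u = arctan(r), dv = r dr.
Then du = 1/(r**2 + 1) dr.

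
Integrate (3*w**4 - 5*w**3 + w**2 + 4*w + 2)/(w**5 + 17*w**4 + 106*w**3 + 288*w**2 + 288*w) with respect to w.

Factor the denominator: w*(w + 3)*(w + 4)**2*(w + 6).
Partial-fraction decomposition: 2491/(36*(w + 6)) - 389/(16*(w + 4)) + 545/(4*(w + 4)**2) - 377/(9*(w + 3)) + 1/(144*w).
Integrate each term; A/(w−a) gives A·log|w−a|; A/(w−a)² gives −A/(w−a).

log(w)/144 - 377*log(w + 3)/9 - 389*log(w + 4)/16 + 2491*log(w + 6)/36 - 545/(4*w + 16) + C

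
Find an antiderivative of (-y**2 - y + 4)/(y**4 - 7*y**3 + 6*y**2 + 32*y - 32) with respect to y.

Factor the denominator: (y - 4)**2*(y - 1)*(y + 2).
Partial-fraction decomposition: -1/(54*(y + 2)) + 2/(27*(y - 1)) - 1/(18*(y - 4)) - 8/(9*(y - 4)**2).
Integrate each term; A/(y−a) gives A·log|y−a|; A/(y−a)² gives −A/(y−a).

-log(y - 4)/18 + 2*log(y - 1)/27 - log(y + 2)/54 + 8/(9*y - 36) + C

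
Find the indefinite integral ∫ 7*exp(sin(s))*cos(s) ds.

7*exp(sin(s)) + C

Let u = sin(s), so du = (cos(s)) ds.
Rewriting, the integral becomes 7·∫ e^u du = 7·e^u.
Substituting back, u = sin(s).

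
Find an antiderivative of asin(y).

Use integration by parts with u = arcsin(y), dv = dy.
Then du = 1/sqrt(-y**2 + 1) dy.

y*asin(y) + sqrt(-y**2 + 1) + C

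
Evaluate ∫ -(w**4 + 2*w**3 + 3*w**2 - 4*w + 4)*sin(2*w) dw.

w**4*cos(2*w)/2 - w**3*sin(2*w) + w**3*cos(2*w) - 3*w**2*sin(2*w)/2 - 7*w*cos(2*w)/2 + 7*sin(2*w)/4 + 2*cos(2*w) + C

Use integration by parts with u = w**4 + 2*w**3 + 3*w**2 - 4*w + 4, dv = -sin(2*w) dw, so v = cos(2*w)/2.
Apply parts 4 times (tabular method): alternate signs, differentiate u down to 0, integrate dv up.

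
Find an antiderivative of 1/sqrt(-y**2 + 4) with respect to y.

asin(y/2) + C

Substitute y = 2·sin(θ), so dy = 2·cos(θ) dθ and the radical becomes sqrt(-y**2 + 4) = 2·cos(θ) by the Pythagorean identity.
Integrate the resulting trig expression in θ, then back-substitute θ = asin(y/2), sin(θ) = y/2, cos(θ) = sqrt(-y**2 + 4)/2 (absorbing any constant into C).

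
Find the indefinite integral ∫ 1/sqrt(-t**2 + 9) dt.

Substitute t = 3·sin(θ), so dt = 3·cos(θ) dθ and the radical becomes sqrt(-t**2 + 9) = 3·cos(θ) by the Pythagorean identity.
Integrate the resulting trig expression in θ, then back-substitute θ = asin(t/3), sin(θ) = t/3, cos(θ) = sqrt(-t**2 + 9)/3 (absorbing any constant into C).

asin(t/3) + C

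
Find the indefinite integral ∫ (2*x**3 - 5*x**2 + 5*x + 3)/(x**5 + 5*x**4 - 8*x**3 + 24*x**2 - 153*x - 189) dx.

-321*log(x + 7)/1160 + 117*log(x**2 + 9)/1160 + 3*log(x**2 - 2*x - 3)/80 - 7*atan(x/3)/1740 + C

Factor the denominator: (x - 3)*(x + 1)*(x + 7)*(x**2 + 9).
Partial-fraction decomposition: (117*x - 7)/(580*(x**2 + 9)) - 321/(1160*(x + 7)) + 3/(80*(x + 1)) + 3/(80*(x - 3)).
Integrate each term; A/(x−a) gives A·log|x−a|; the (Bx+D)/(x²+p²) term gives a log and an atan.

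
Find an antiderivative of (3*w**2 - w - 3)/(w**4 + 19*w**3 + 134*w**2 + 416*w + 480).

-197*log(w + 4)/4 + 77*log(w + 5) - 111*log(w + 6)/4 - 49/(2*w + 8) + C

Factor the denominator: (w + 4)**2*(w + 5)*(w + 6).
Partial-fraction decomposition: -111/(4*(w + 6)) + 77/(w + 5) - 197/(4*(w + 4)) + 49/(2*(w + 4)**2).
Integrate each term; A/(w−a) gives A·log|w−a|; A/(w−a)² gives −A/(w−a).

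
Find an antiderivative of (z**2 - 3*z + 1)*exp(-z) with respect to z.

Use integration by parts with u = z**2 - 3*z + 1, dv = exp(-z) dz, so v = -exp(-z).
Apply parts 2 times (tabular method): alternate signs, differentiate u down to 0, integrate dv up.

(-z**2 + z)*exp(-z) + C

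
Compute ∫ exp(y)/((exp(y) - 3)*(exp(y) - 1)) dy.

Let u = e^y, du = e^y dy.
The integral becomes ∫ du/((u-3)(u-1)); decompose into partial fractions.

log(exp(y) - 3)/2 - log(exp(y) - 1)/2 + C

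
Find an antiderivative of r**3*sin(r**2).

Let u = r², du = 2r dr; rewrite as (1/2)∫ u^1·sin(1u) du.
Now integrate by parts 1 time.

-r**2*cos(r**2)/2 + sin(r**2)/2 + C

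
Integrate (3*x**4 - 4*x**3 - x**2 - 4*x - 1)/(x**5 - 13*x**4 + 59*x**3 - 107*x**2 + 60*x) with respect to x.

-log(x)/60 + 1329*log(x - 5)/40 - 479*log(x - 4)/12 + 113*log(x - 3)/12 + 7*log(x - 1)/24 + C

Factor the denominator: x*(x - 5)*(x - 4)*(x - 3)*(x - 1).
Partial-fraction decomposition: 7/(24*(x - 1)) + 113/(12*(x - 3)) - 479/(12*(x - 4)) + 1329/(40*(x - 5)) - 1/(60*x).
Integrate each term: A/(x−a) contributes A·log|x−a|.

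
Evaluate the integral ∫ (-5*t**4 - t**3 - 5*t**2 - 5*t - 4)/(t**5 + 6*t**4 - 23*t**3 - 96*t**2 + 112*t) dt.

-log(t)/28 - 181*log(t - 4)/132 + log(t - 1)/6 + 8*log(t + 4)/3 - 2969*log(t + 7)/462 + C

Factor the denominator: t*(t - 4)*(t - 1)*(t + 4)*(t + 7).
Partial-fraction decomposition: -2969/(462*(t + 7)) + 8/(3*(t + 4)) + 1/(6*(t - 1)) - 181/(132*(t - 4)) - 1/(28*t).
Integrate each term: A/(t−a) contributes A·log|t−a|.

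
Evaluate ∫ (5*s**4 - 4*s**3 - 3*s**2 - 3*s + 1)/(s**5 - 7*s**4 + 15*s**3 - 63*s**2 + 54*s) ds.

Factor the denominator: s*(s - 6)*(s - 1)*(s**2 + 9).
Partial-fraction decomposition: (563*s + 4398)/(675*(s**2 + 9)) + 2/(25*(s - 1)) + 5491/(1350*(s - 6)) + 1/(54*s).
Integrate each term; A/(s−a) gives A·log|s−a|; the (Bs+D)/(s²+p²) term gives a log and an atan.

log(s)/54 + 5491*log(s - 6)/1350 + 2*log(s - 1)/25 + 563*log(s**2 + 9)/1350 + 1466*atan(s/3)/675 + C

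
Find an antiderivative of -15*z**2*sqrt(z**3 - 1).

-10*(z**3 - 1)**(3/2)/3 + C

Let u = z**3 - 1, so du = (3*z**2) dz.
Rewriting, the integral becomes -5·∫ √u du = -5·(2/3)u^(3/2).
Substituting back, u = z**3 - 1.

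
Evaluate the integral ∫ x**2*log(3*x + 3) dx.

x**3*log(3*x + 3)/3 - x**3/9 + x**2/6 - x/3 + log(x + 1)/3 + C

Use integration by parts with u = log(3*x + 3), dv = x**2 dx.
Then du = 3/(3*x + 3) dx and v = x**3/3.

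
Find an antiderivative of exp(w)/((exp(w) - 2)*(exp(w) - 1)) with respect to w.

log(exp(w) - 2) - log(exp(w) - 1) + C

Let u = e^w, du = e^w dw.
The integral becomes ∫ du/((u-2)(u-1)); decompose into partial fractions.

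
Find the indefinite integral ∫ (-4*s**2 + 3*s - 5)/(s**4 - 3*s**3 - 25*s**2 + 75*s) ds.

-log(s)/15 - 9*log(s - 5)/10 + 2*log(s - 3)/3 + 3*log(s + 5)/10 + C

Factor the denominator: s*(s - 5)*(s - 3)*(s + 5).
Partial-fraction decomposition: 3/(10*(s + 5)) + 2/(3*(s - 3)) - 9/(10*(s - 5)) - 1/(15*s).
Integrate each term: A/(s−a) contributes A·log|s−a|.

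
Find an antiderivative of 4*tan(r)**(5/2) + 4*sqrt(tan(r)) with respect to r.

8*tan(r)**(3/2)/3 + C

Let u = tan(r), so du = (tan(r)**2 + 1) dr.
Rewriting, the integral becomes 4·∫ √u du = 4·(2/3)u^(3/2).
Substituting back, u = tan(r).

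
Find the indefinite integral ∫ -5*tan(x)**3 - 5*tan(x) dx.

-5*tan(x)**2/2 + C

Let u = tan(x), so du = (tan(x)**2 + 1) dx.
Rewriting, the integral becomes -5·∫ u^1 du = -5·u^2/2.
Substituting back, u = tan(x).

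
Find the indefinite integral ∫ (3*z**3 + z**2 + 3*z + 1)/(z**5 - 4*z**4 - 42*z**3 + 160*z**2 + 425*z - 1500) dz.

Factor the denominator: (z - 5)**2*(z - 3)*(z + 4)*(z + 5).
Partial-fraction decomposition: -91/(200*(z + 5)) + 187/(567*(z + 4)) + 25/(56*(z - 3)) - 1301/(4050*(z - 5)) + 104/(45*(z - 5)**2).
Integrate each term; A/(z−a) gives A·log|z−a|; A/(z−a)² gives −A/(z−a).

-1301*log(z - 5)/4050 + 25*log(z - 3)/56 + 187*log(z + 4)/567 - 91*log(z + 5)/200 - 104/(45*z - 225) + C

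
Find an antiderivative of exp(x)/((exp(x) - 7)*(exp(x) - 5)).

log(exp(x) - 7)/2 - log(exp(x) - 5)/2 + C

Let u = e^x, du = e^x dx.
The integral becomes ∫ du/((u-5)(u-7)); decompose into partial fractions.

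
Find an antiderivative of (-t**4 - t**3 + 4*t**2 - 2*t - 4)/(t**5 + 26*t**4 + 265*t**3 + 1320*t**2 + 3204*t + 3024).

-4*log(t + 3)/9 + 31*log(t + 4)/3 + 1291*log(t + 6)/9 - 463*log(t + 7)/3 + 464/(3*t + 18) + C

Factor the denominator: (t + 3)*(t + 4)*(t + 6)**2*(t + 7).
Partial-fraction decomposition: -463/(3*(t + 7)) + 1291/(9*(t + 6)) - 464/(3*(t + 6)**2) + 31/(3*(t + 4)) - 4/(9*(t + 3)).
Integrate each term; A/(t−a) gives A·log|t−a|; A/(t−a)² gives −A/(t−a).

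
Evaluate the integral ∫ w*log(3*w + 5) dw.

w**2*log(3*w + 5)/2 - w**2/4 + 5*w/6 - 25*log(3*w + 5)/18 + C

Use integration by parts with u = log(3*w + 5), dv = w dw.
Then du = 3/(3*w + 5) dw and v = w**2/2.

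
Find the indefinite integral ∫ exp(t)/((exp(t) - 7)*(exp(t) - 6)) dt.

Let u = e^t, du = e^t dt.
The integral becomes ∫ du/((u-6)(u-7)); decompose into partial fractions.

log(exp(t) - 7) - log(exp(t) - 6) + C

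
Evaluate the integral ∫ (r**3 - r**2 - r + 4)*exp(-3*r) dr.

(-3*r**3 + 3*r - 11)*exp(-3*r)/9 + C

Use integration by parts with u = r**3 - r**2 - r + 4, dv = exp(-3*r) dr, so v = -exp(-3*r)/3.
Apply parts 3 times (tabular method): alternate signs, differentiate u down to 0, integrate dv up.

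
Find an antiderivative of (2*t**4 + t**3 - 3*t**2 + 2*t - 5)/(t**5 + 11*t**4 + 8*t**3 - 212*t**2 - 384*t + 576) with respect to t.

177*log(t - 4)/800 + log(t - 1)/245 + 387*log(t + 4)/160 - 789*log(t + 6)/1225 + 2251/(140*t + 840) + C

Factor the denominator: (t - 4)*(t - 1)*(t + 4)*(t + 6)**2.
Partial-fraction decomposition: -789/(1225*(t + 6)) - 2251/(140*(t + 6)**2) + 387/(160*(t + 4)) + 1/(245*(t - 1)) + 177/(800*(t - 4)).
Integrate each term; A/(t−a) gives A·log|t−a|; A/(t−a)² gives −A/(t−a).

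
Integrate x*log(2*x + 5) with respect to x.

Use integration by parts with u = log(2*x + 5), dv = x dx.
Then du = 2/(2*x + 5) dx and v = x**2/2.

x**2*log(2*x + 5)/2 - x**2/4 + 5*x/4 - 25*log(2*x + 5)/8 + C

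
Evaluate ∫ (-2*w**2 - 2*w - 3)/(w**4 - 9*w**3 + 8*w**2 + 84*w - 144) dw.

Factor the denominator: (w - 6)*(w - 4)*(w - 2)*(w + 3).
Partial-fraction decomposition: 1/(21*(w + 3)) - 3/(8*(w - 2)) + 43/(28*(w - 4)) - 29/(24*(w - 6)).
Integrate each term: A/(w−a) contributes A·log|w−a|.

-29*log(w - 6)/24 + 43*log(w - 4)/28 - 3*log(w - 2)/8 + log(w + 3)/21 + C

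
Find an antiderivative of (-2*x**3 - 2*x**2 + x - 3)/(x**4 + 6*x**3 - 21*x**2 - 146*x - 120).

Factor the denominator: (x - 5)*(x + 1)*(x + 4)*(x + 6).
Partial-fraction decomposition: -351/(110*(x + 6)) + 89/(54*(x + 4)) + 2/(45*(x + 1)) - 149/(297*(x - 5)).
Integrate each term: A/(x−a) contributes A·log|x−a|.

-149*log(x - 5)/297 + 2*log(x + 1)/45 + 89*log(x + 4)/54 - 351*log(x + 6)/110 + C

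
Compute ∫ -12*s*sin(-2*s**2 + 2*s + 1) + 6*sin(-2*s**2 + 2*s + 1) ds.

-3*cos(-2*s**2 + 2*s + 1) + C

Let u = 2*s**2 - 2*s - 1, so du = (4*s - 2) ds.
Rewriting, the integral becomes 3·∫ sin(u) du = 3·-cos(u).
Substituting back, u = 2*s**2 - 2*s - 1.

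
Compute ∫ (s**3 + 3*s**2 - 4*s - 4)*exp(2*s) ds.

Use integration by parts with u = s**3 + 3*s**2 - 4*s - 4, dv = exp(2*s) ds, so v = exp(2*s)/2.
Apply parts 3 times (tabular method): alternate signs, differentiate u down to 0, integrate dv up.

(4*s**3 + 6*s**2 - 22*s - 5)*exp(2*s)/8 + C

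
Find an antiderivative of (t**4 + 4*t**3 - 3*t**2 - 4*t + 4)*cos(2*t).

t**4*sin(2*t)/2 + 2*t**3*sin(2*t) + t**3*cos(2*t) - 3*t**2*sin(2*t) + 3*t**2*cos(2*t) - 5*t*sin(2*t) - 3*t*cos(2*t) + 7*sin(2*t)/2 - 5*cos(2*t)/2 + C

Use integration by parts with u = t**4 + 4*t**3 - 3*t**2 - 4*t + 4, dv = cos(2*t) dt, so v = sin(2*t)/2.
Apply parts 4 times (tabular method): alternate signs, differentiate u down to 0, integrate dv up.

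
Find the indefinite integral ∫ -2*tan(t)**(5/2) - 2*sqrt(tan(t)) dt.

Let u = tan(t), so du = (tan(t)**2 + 1) dt.
Rewriting, the integral becomes -2·∫ √u du = -2·(2/3)u^(3/2).
Substituting back, u = tan(t).

-4*tan(t)**(3/2)/3 + C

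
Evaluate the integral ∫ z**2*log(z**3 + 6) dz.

z**3*log(z**3 + 6)/3 - z**3/3 + 2*log(z**3 + 6) + C

Let u = z**3 + 6, so du = (3*z**2) dz.
The integral becomes (1/3)·∫ log(u) du; integrate by parts with u′=log(u), dv′=du.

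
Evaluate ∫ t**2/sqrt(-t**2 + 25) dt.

-t*sqrt(-t**2 + 25)/2 + 25*asin(t/5)/2 + C

Substitute t = 5·sin(θ), so dt = 5·cos(θ) dθ and the radical becomes sqrt(-t**2 + 25) = 5·cos(θ) by the Pythagorean identity.
Integrate the resulting trig expression in θ, then back-substitute θ = asin(t/5), sin(θ) = t/5, cos(θ) = sqrt(-t**2 + 25)/5 (absorbing any constant into C).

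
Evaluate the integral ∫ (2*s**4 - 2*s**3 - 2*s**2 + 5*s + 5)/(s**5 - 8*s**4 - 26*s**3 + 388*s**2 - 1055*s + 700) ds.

-1415*log(s - 5)/144 + 377*log(s - 4)/33 - log(s - 1)/48 + 335*log(s + 7)/792 - 245/(12*s - 60) + C

Factor the denominator: (s - 5)**2*(s - 4)*(s - 1)*(s + 7).
Partial-fraction decomposition: 335/(792*(s + 7)) - 1/(48*(s - 1)) + 377/(33*(s - 4)) - 1415/(144*(s - 5)) + 245/(12*(s - 5)**2).
Integrate each term; A/(s−a) gives A·log|s−a|; A/(s−a)² gives −A/(s−a).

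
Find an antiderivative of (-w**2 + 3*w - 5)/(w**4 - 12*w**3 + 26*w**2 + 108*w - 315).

Factor the denominator: (w - 7)*(w - 5)*(w - 3)*(w + 3).
Partial-fraction decomposition: 23/(480*(w + 3)) - 5/(48*(w - 3)) + 15/(32*(w - 5)) - 33/(80*(w - 7)).
Integrate each term: A/(w−a) contributes A·log|w−a|.

-33*log(w - 7)/80 + 15*log(w - 5)/32 - 5*log(w - 3)/48 + 23*log(w + 3)/480 + C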